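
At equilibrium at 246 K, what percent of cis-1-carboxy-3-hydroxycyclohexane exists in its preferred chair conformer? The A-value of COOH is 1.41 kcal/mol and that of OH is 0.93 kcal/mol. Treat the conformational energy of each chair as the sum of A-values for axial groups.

99.2%

C1 and C3 have the same parity, so for the cis isomer the two substituents are e,e in one chair and a,a in the other.
Chair I (carboxyl axial, hydroxyl axial): E = 2.34 kcal/mol; chair II (carboxyl equatorial, hydroxyl equatorial): E = 0.00 kcal/mol.
ΔG = 2.34 kcal/mol between the two chairs.
K = exp(ΔG/RT) with R = 1.987×10⁻³ kcal mol⁻¹ K⁻¹ and T = 246 K gives K ≈ 120.
Fraction in the lower-energy chair = K/(K+1) = 99.2%.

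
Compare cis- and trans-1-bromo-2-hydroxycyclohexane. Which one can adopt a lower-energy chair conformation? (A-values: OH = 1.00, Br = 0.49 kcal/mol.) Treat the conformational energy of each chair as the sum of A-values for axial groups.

trans

At 1,2 positions (parity opposite): cis → (a,e or e,a); trans → (e,e or a,a).
Best chair for cis: E = 0.49 kcal/mol; best chair for trans: E = 0.00 kcal/mol.
The trans isomer is lower by 0.49 kcal/mol.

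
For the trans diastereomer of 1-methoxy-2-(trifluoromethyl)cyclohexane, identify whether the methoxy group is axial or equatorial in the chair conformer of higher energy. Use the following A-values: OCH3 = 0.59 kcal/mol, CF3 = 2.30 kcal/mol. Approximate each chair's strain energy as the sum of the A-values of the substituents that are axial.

axial

C1 and C2 have opposite parity, so for the trans isomer the two substituents are e,e in one chair and a,a in the other.
Chair I (methoxy axial, trifluoromethyl axial): E = 2.89 kcal/mol.
Chair II (methoxy equatorial, trifluoromethyl equatorial): E = 0.00 kcal/mol.
Chair I is the less stable (higher-energy) conformer, and in that chair the methoxy group is axial.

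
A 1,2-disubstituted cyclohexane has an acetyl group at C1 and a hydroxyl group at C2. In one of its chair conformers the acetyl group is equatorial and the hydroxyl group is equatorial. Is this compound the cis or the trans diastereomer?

trans

C1 and C2 have opposite parity, so their axial bonds point in opposite directions.
With opposite-parity carbons, two substituents on the same face are one axial and one equatorial; opposite faces give both axial or both equatorial.
Here the groups are equatorial/equatorial → opposite face → trans.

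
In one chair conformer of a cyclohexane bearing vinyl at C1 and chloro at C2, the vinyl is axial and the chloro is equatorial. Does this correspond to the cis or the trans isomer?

cis

C1 and C2 have opposite parity, so their axial bonds point in opposite directions.
With opposite-parity carbons, two substituents on the same face are one axial and one equatorial; opposite faces give both axial or both equatorial.
Here the groups are axial/equatorial → same face → cis.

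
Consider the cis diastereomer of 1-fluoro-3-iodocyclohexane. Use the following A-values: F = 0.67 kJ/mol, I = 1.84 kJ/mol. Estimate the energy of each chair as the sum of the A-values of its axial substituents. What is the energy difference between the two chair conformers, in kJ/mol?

2.51 kJ/mol

C1 and C3 have the same parity, so for the cis isomer the two substituents are e,e in one chair and a,a in the other.
Chair I (fluoro axial, iodo axial): E = 2.51 kJ/mol.
Chair II (fluoro equatorial, iodo equatorial): E = 0.00 kJ/mol.
ΔE = 2.51 − 0.00 = 2.51 kJ/mol; chair II is more stable.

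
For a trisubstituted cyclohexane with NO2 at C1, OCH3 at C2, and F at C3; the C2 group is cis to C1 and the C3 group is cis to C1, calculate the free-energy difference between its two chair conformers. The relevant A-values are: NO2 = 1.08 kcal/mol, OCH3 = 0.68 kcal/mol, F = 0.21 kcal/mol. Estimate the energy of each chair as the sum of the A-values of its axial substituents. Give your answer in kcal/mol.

Chair I (nitro axial, methoxy equatorial, fluoro axial): E = 1.29 kcal/mol.
Chair II (nitro equatorial, methoxy axial, fluoro equatorial): E = 0.68 kcal/mol.
ΔE = 1.29 − 0.68 = 0.61 kcal/mol; chair II is more stable.

0.61 kcal/mol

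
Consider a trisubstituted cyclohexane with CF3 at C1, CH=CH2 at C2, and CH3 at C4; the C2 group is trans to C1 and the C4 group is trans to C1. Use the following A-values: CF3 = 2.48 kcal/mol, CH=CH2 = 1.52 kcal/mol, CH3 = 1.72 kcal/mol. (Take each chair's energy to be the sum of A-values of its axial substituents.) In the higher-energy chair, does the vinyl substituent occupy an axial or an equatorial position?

axial

Chair I (trifluoromethyl axial, vinyl axial, methyl axial): E = 5.72 kcal/mol.
Chair II (trifluoromethyl equatorial, vinyl equatorial, methyl equatorial): E = 0.00 kcal/mol.
Chair I is the less stable (higher-energy) conformer, and in that chair the vinyl group is axial.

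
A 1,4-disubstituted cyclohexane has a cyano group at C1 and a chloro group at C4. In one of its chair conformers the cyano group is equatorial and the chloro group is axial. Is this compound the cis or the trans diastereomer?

cis

C1 and C4 have opposite parity, so their axial bonds point in opposite directions.
With opposite-parity carbons, two substituents on the same face are one axial and one equatorial; opposite faces give both axial or both equatorial.
Here the groups are equatorial/axial → same face → cis.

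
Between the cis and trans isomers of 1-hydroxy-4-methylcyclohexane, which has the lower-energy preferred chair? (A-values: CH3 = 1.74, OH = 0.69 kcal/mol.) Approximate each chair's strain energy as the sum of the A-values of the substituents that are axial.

At 1,4 positions (parity opposite): cis → (a,e or e,a); trans → (e,e or a,a).
Best chair for cis: E = 0.69 kcal/mol; best chair for trans: E = 0.00 kcal/mol.
The trans isomer is lower by 0.69 kcal/mol.

trans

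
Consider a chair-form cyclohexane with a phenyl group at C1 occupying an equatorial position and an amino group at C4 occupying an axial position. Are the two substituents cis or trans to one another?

C1 and C4 have opposite parity, so their axial bonds point in opposite directions.
With opposite-parity carbons, two substituents on the same face are one axial and one equatorial; opposite faces give both axial or both equatorial.
Here the groups are equatorial/axial → same face → cis.

cis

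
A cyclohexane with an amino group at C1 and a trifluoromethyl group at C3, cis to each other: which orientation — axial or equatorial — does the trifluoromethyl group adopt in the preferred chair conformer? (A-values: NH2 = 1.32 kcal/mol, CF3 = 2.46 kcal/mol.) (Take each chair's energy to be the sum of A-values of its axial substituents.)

equatorial

C1 and C3 have the same parity, so for the cis isomer the two substituents are e,e in one chair and a,a in the other.
Chair I (amino axial, trifluoromethyl axial): E = 3.78 kcal/mol.
Chair II (amino equatorial, trifluoromethyl equatorial): E = 0.00 kcal/mol.
Chair II is the more stable (lower-energy) conformer, and in that chair the trifluoromethyl group is equatorial.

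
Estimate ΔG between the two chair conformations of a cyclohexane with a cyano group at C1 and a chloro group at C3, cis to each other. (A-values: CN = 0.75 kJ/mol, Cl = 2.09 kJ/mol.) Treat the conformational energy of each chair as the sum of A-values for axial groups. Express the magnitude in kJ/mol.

C1 and C3 have the same parity, so for the cis isomer the two substituents are e,e in one chair and a,a in the other.
Chair I (cyano axial, chloro axial): E = 2.84 kJ/mol.
Chair II (cyano equatorial, chloro equatorial): E = 0.00 kJ/mol.
ΔE = 2.84 − 0.00 = 2.84 kJ/mol; chair II is more stable.

2.84 kJ/mol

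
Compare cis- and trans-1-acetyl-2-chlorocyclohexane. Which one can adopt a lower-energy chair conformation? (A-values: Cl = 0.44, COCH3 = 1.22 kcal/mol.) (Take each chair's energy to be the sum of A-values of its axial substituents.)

At 1,2 positions (parity opposite): cis → (a,e or e,a); trans → (e,e or a,a).
Best chair for cis: E = 0.44 kcal/mol; best chair for trans: E = 0.00 kcal/mol.
The trans isomer is lower by 0.44 kcal/mol.

trans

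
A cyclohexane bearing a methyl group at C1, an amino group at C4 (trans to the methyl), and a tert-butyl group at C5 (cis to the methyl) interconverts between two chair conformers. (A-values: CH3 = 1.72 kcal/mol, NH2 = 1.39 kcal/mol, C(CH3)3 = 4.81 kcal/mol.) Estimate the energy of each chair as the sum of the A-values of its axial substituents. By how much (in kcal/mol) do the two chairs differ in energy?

7.92 kcal/mol

Chair I (methyl axial, amino axial, tert-butyl axial): E = 7.92 kcal/mol.
Chair II (methyl equatorial, amino equatorial, tert-butyl equatorial): E = 0.00 kcal/mol.
ΔE = 7.92 − 0.00 = 7.92 kcal/mol; chair II is more stable.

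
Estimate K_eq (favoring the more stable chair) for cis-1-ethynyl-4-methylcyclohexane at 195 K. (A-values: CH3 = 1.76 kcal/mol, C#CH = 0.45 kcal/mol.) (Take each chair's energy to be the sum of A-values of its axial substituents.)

K ≈ 29.4

C1 and C4 have opposite parity, so for the cis isomer the two substituents are one axial and one equatorial in each chair.
Chair I (methyl axial, ethynyl equatorial): E = 1.76 kcal/mol; chair II (methyl equatorial, ethynyl axial): E = 0.45 kcal/mol.
ΔG = 1.31 kcal/mol between the two chairs.
K = exp(ΔG/RT) with R = 1.987×10⁻³ kcal mol⁻¹ K⁻¹ and T = 195 K gives K ≈ 29.4.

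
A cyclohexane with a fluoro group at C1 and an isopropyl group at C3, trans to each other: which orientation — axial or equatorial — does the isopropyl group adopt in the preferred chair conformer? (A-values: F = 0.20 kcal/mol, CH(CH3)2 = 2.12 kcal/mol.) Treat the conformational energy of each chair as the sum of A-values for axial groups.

C1 and C3 have the same parity, so for the trans isomer the two substituents are one axial and one equatorial in each chair.
Chair I (fluoro axial, isopropyl equatorial): E = 0.20 kcal/mol.
Chair II (fluoro equatorial, isopropyl axial): E = 2.12 kcal/mol.
Chair I is the more stable (lower-energy) conformer, and in that chair the isopropyl group is equatorial.

equatorial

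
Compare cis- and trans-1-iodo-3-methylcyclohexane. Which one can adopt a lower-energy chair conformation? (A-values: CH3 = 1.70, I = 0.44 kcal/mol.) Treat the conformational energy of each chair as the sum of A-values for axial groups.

cis

At 1,3 positions (parity same): cis → (e,e or a,a); trans → (a,e or e,a).
Best chair for cis: E = 0.00 kcal/mol; best chair for trans: E = 0.44 kcal/mol.
The cis isomer is lower by 0.44 kcal/mol.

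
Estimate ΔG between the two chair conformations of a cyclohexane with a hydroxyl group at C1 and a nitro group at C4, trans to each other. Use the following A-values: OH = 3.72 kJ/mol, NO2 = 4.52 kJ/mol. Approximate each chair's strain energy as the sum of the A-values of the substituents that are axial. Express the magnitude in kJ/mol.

8.24 kJ/mol

C1 and C4 have opposite parity, so for the trans isomer the two substituents are e,e in one chair and a,a in the other.
Chair I (hydroxyl axial, nitro axial): E = 8.24 kJ/mol.
Chair II (hydroxyl equatorial, nitro equatorial): E = 0.00 kJ/mol.
ΔE = 8.24 − 0.00 = 8.24 kJ/mol; chair II is more stable.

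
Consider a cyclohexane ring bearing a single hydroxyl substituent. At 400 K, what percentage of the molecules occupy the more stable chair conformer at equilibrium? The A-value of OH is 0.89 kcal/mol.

75.4%

One chair has the hydroxyl group axial (E = 0.89 kcal/mol) and the other has it equatorial (E = 0).
ΔG = 0.89 kcal/mol between the two chairs.
K = exp(ΔG/RT) with R = 1.987×10⁻³ kcal mol⁻¹ K⁻¹ and T = 400 K gives K ≈ 3.06.
Fraction in the lower-energy chair = K/(K+1) = 75.4%.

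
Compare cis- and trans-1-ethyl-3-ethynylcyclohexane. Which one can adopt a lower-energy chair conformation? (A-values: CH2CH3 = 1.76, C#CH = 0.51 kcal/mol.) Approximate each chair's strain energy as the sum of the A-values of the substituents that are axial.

cis

At 1,3 positions (parity same): cis → (e,e or a,a); trans → (a,e or e,a).
Best chair for cis: E = 0.00 kcal/mol; best chair for trans: E = 0.51 kcal/mol.
The cis isomer is lower by 0.51 kcal/mol.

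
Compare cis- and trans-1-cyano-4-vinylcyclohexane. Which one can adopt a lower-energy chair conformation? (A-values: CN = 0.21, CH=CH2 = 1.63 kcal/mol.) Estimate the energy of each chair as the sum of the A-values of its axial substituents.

At 1,4 positions (parity opposite): cis → (a,e or e,a); trans → (e,e or a,a).
Best chair for cis: E = 0.21 kcal/mol; best chair for trans: E = 0.00 kcal/mol.
The trans isomer is lower by 0.21 kcal/mol.

trans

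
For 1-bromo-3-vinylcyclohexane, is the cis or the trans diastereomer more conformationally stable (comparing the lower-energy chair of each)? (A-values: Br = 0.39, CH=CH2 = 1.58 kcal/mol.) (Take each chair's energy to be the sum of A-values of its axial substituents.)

At 1,3 positions (parity same): cis → (e,e or a,a); trans → (a,e or e,a).
Best chair for cis: E = 0.00 kcal/mol; best chair for trans: E = 0.39 kcal/mol.
The cis isomer is lower by 0.39 kcal/mol.

cis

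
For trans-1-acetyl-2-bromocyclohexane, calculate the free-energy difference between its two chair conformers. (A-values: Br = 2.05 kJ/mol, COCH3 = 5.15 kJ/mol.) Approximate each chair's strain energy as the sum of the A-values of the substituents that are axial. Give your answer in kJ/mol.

7.20 kJ/mol

C1 and C2 have opposite parity, so for the trans isomer the two substituents are e,e in one chair and a,a in the other.
Chair I (bromo axial, acetyl axial): E = 7.20 kJ/mol.
Chair II (bromo equatorial, acetyl equatorial): E = 0.00 kJ/mol.
ΔE = 7.20 − 0.00 = 7.20 kJ/mol; chair II is more stable.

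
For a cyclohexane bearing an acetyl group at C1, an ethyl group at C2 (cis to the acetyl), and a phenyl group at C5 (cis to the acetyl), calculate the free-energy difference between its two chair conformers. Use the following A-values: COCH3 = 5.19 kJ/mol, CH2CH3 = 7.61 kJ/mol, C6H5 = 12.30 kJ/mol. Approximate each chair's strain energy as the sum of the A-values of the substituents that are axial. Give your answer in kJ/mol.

Chair I (acetyl axial, ethyl equatorial, phenyl axial): E = 17.49 kJ/mol.
Chair II (acetyl equatorial, ethyl axial, phenyl equatorial): E = 7.61 kJ/mol.
ΔE = 17.49 − 7.61 = 9.88 kJ/mol; chair II is more stable.

9.88 kJ/mol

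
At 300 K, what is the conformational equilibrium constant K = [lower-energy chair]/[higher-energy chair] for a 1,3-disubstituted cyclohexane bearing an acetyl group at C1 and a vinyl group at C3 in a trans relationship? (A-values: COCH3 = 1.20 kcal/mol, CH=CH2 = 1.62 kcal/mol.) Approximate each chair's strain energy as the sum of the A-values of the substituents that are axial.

C1 and C3 have the same parity, so for the trans isomer the two substituents are one axial and one equatorial in each chair.
Chair I (acetyl axial, vinyl equatorial): E = 1.20 kcal/mol; chair II (acetyl equatorial, vinyl axial): E = 1.62 kcal/mol.
ΔG = 0.42 kcal/mol between the two chairs.
K = exp(ΔG/RT) with R = 1.987×10⁻³ kcal mol⁻¹ K⁻¹ and T = 300 K gives K ≈ 2.02.

K ≈ 2.02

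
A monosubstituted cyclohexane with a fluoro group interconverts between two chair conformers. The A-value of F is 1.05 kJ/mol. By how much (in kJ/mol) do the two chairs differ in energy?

A monosubstituted cyclohexane has one chair with the fluoro group axial (E = A = 1.05 kJ/mol) and one with it equatorial (E = 0).
ΔE = 1.05 − 0 = 1.05 kJ/mol.

1.05 kJ/mol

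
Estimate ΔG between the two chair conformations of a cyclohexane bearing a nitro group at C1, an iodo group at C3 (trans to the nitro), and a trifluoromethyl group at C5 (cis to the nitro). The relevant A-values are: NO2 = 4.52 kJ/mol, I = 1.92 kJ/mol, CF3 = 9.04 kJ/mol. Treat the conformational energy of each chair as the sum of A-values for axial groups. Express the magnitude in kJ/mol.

Chair I (nitro axial, iodo equatorial, trifluoromethyl axial): E = 13.56 kJ/mol.
Chair II (nitro equatorial, iodo axial, trifluoromethyl equatorial): E = 1.92 kJ/mol.
ΔE = 13.56 − 1.92 = 11.64 kJ/mol; chair II is more stable.

11.64 kJ/mol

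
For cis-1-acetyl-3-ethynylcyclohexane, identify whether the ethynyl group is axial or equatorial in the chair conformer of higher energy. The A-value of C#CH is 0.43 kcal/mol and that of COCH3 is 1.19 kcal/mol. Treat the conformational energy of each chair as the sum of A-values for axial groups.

C1 and C3 have the same parity, so for the cis isomer the two substituents are e,e in one chair and a,a in the other.
Chair I (ethynyl axial, acetyl axial): E = 1.62 kcal/mol.
Chair II (ethynyl equatorial, acetyl equatorial): E = 0.00 kcal/mol.
Chair I is the less stable (higher-energy) conformer, and in that chair the ethynyl group is axial.

axial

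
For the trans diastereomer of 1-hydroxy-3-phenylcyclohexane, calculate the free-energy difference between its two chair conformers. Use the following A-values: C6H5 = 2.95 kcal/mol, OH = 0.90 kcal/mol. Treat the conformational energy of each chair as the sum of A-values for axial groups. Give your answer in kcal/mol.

2.05 kcal/mol

C1 and C3 have the same parity, so for the trans isomer the two substituents are one axial and one equatorial in each chair.
Chair I (phenyl axial, hydroxyl equatorial): E = 2.95 kcal/mol.
Chair II (phenyl equatorial, hydroxyl axial): E = 0.90 kcal/mol.
ΔE = 2.95 − 0.90 = 2.05 kcal/mol; chair II is more stable.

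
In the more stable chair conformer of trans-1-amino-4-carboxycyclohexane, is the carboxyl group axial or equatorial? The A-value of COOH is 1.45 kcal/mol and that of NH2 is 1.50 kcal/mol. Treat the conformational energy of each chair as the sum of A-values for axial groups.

C1 and C4 have opposite parity, so for the trans isomer the two substituents are e,e in one chair and a,a in the other.
Chair I (carboxyl axial, amino axial): E = 2.95 kcal/mol.
Chair II (carboxyl equatorial, amino equatorial): E = 0.00 kcal/mol.
Chair II is the more stable (lower-energy) conformer, and in that chair the carboxyl group is equatorial.

equatorial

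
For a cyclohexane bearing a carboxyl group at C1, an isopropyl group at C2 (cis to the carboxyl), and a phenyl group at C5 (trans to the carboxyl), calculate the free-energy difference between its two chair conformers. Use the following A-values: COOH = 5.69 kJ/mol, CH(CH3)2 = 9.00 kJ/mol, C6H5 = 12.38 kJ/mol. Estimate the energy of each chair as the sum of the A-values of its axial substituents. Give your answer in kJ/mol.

15.69 kJ/mol

Chair I (carboxyl axial, isopropyl equatorial, phenyl equatorial): E = 5.69 kJ/mol.
Chair II (carboxyl equatorial, isopropyl axial, phenyl axial): E = 21.38 kJ/mol.
ΔE = 21.38 − 5.69 = 15.69 kJ/mol; chair I is more stable.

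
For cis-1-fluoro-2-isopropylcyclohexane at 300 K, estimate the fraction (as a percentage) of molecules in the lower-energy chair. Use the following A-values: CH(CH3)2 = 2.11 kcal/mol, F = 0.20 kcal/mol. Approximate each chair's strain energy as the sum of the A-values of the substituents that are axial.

C1 and C2 have opposite parity, so for the cis isomer the two substituents are one axial and one equatorial in each chair.
Chair I (isopropyl axial, fluoro equatorial): E = 2.11 kcal/mol; chair II (isopropyl equatorial, fluoro axial): E = 0.20 kcal/mol.
ΔG = 1.91 kcal/mol between the two chairs.
K = exp(ΔG/RT) with R = 1.987×10⁻³ kcal mol⁻¹ K⁻¹ and T = 300 K gives K ≈ 24.6.
Fraction in the lower-energy chair = K/(K+1) = 96.1%.

96.1%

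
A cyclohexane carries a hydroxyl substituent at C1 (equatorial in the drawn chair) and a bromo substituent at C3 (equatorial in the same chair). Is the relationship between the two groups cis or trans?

cis

C1 and C3 have the same parity, so their axial bonds point in the same direction.
With same-parity carbons, two substituents on the same face are both axial or both equatorial; opposite faces give one of each.
Here the groups are equatorial/equatorial → same face → cis.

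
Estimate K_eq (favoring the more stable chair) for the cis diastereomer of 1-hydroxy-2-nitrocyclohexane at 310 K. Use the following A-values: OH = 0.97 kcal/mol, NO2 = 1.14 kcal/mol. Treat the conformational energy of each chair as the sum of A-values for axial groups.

C1 and C2 have opposite parity, so for the cis isomer the two substituents are one axial and one equatorial in each chair.
Chair I (hydroxyl axial, nitro equatorial): E = 0.97 kcal/mol; chair II (hydroxyl equatorial, nitro axial): E = 1.14 kcal/mol.
ΔG = 0.17 kcal/mol between the two chairs.
K = exp(ΔG/RT) with R = 1.987×10⁻³ kcal mol⁻¹ K⁻¹ and T = 310 K gives K ≈ 1.32.

K ≈ 1.32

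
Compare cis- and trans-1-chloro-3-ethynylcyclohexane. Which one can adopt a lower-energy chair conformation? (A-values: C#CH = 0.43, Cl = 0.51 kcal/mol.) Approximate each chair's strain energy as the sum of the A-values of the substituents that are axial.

cis

At 1,3 positions (parity same): cis → (e,e or a,a); trans → (a,e or e,a).
Best chair for cis: E = 0.00 kcal/mol; best chair for trans: E = 0.43 kcal/mol.
The cis isomer is lower by 0.43 kcal/mol.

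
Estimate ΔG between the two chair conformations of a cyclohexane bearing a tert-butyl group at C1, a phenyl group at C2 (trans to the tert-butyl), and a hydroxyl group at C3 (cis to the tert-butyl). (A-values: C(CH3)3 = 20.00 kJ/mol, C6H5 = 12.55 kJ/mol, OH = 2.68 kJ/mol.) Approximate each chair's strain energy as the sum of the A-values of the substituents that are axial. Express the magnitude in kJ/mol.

Chair I (tert-butyl axial, phenyl axial, hydroxyl axial): E = 35.23 kJ/mol.
Chair II (tert-butyl equatorial, phenyl equatorial, hydroxyl equatorial): E = 0.00 kJ/mol.
ΔE = 35.23 − 0.00 = 35.23 kJ/mol; chair II is more stable.

35.23 kJ/mol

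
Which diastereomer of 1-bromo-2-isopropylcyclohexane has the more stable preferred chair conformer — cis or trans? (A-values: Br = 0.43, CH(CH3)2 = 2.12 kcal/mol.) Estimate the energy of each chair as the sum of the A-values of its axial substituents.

trans

At 1,2 positions (parity opposite): cis → (a,e or e,a); trans → (e,e or a,a).
Best chair for cis: E = 0.43 kcal/mol; best chair for trans: E = 0.00 kcal/mol.
The trans isomer is lower by 0.43 kcal/mol.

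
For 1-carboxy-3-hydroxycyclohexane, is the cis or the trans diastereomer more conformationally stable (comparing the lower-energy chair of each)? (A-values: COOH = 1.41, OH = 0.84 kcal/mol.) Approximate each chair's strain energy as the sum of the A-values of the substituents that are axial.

cis

At 1,3 positions (parity same): cis → (e,e or a,a); trans → (a,e or e,a).
Best chair for cis: E = 0.00 kcal/mol; best chair for trans: E = 0.84 kcal/mol.
The cis isomer is lower by 0.84 kcal/mol.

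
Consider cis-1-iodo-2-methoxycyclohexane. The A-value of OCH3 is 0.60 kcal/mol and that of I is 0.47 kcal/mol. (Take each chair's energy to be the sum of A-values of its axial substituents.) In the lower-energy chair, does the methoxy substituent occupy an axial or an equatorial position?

equatorial

C1 and C2 have opposite parity, so for the cis isomer the two substituents are one axial and one equatorial in each chair.
Chair I (methoxy axial, iodo equatorial): E = 0.60 kcal/mol.
Chair II (methoxy equatorial, iodo axial): E = 0.47 kcal/mol.
Chair II is the more stable (lower-energy) conformer, and in that chair the methoxy group is equatorial.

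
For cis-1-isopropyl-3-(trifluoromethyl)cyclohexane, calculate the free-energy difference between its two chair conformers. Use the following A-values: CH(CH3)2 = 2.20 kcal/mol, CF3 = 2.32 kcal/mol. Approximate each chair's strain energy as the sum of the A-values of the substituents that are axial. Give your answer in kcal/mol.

C1 and C3 have the same parity, so for the cis isomer the two substituents are e,e in one chair and a,a in the other.
Chair I (isopropyl axial, trifluoromethyl axial): E = 4.52 kcal/mol.
Chair II (isopropyl equatorial, trifluoromethyl equatorial): E = 0.00 kcal/mol.
ΔE = 4.52 − 0.00 = 4.52 kcal/mol; chair II is more stable.

4.52 kcal/mol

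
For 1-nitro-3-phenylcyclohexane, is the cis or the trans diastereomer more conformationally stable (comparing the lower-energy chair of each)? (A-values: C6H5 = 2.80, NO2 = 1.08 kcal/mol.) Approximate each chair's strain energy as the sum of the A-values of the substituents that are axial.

cis

At 1,3 positions (parity same): cis → (e,e or a,a); trans → (a,e or e,a).
Best chair for cis: E = 0.00 kcal/mol; best chair for trans: E = 1.08 kcal/mol.
The cis isomer is lower by 1.08 kcal/mol.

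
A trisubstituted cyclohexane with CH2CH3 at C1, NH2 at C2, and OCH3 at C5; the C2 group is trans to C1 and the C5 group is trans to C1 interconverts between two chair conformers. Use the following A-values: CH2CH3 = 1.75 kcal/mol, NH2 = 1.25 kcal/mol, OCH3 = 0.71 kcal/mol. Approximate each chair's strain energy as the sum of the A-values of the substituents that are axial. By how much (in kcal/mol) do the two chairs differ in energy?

Chair I (ethyl axial, amino axial, methoxy equatorial): E = 3.00 kcal/mol.
Chair II (ethyl equatorial, amino equatorial, methoxy axial): E = 0.71 kcal/mol.
ΔE = 3.00 − 0.71 = 2.29 kcal/mol; chair II is more stable.

2.29 kcal/mol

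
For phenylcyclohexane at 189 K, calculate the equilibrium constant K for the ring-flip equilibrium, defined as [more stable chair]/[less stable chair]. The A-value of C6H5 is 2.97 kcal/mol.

One chair has the phenyl group axial (E = 2.97 kcal/mol) and the other has it equatorial (E = 0).
ΔG = 2.97 kcal/mol between the two chairs.
K = exp(ΔG/RT) with R = 1.987×10⁻³ kcal mol⁻¹ K⁻¹ and T = 189 K gives K ≈ 2.72e+03.

K ≈ 2720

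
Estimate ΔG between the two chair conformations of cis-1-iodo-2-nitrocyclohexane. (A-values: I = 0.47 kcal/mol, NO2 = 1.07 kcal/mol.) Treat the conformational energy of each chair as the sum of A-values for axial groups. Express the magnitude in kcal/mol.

0.60 kcal/mol

C1 and C2 have opposite parity, so for the cis isomer the two substituents are one axial and one equatorial in each chair.
Chair I (iodo axial, nitro equatorial): E = 0.47 kcal/mol.
Chair II (iodo equatorial, nitro axial): E = 1.07 kcal/mol.
ΔE = 1.07 − 0.47 = 0.60 kcal/mol; chair I is more stable.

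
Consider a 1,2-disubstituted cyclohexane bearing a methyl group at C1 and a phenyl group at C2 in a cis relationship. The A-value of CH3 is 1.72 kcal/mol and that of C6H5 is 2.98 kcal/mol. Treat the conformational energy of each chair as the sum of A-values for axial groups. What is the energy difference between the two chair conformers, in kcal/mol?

C1 and C2 have opposite parity, so for the cis isomer the two substituents are one axial and one equatorial in each chair.
Chair I (methyl axial, phenyl equatorial): E = 1.72 kcal/mol.
Chair II (methyl equatorial, phenyl axial): E = 2.98 kcal/mol.
ΔE = 2.98 − 1.72 = 1.26 kcal/mol; chair I is more stable.

1.26 kcal/mol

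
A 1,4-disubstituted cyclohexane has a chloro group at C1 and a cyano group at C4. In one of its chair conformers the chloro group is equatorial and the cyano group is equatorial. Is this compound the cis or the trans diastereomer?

C1 and C4 have opposite parity, so their axial bonds point in opposite directions.
With opposite-parity carbons, two substituents on the same face are one axial and one equatorial; opposite faces give both axial or both equatorial.
Here the groups are equatorial/equatorial → opposite face → trans.

trans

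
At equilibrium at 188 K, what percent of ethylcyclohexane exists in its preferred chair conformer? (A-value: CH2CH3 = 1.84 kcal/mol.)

One chair has the ethyl group axial (E = 1.84 kcal/mol) and the other has it equatorial (E = 0).
ΔG = 1.84 kcal/mol between the two chairs.
K = exp(ΔG/RT) with R = 1.987×10⁻³ kcal mol⁻¹ K⁻¹ and T = 188 K gives K ≈ 138.
Fraction in the lower-energy chair = K/(K+1) = 99.3%.

99.3%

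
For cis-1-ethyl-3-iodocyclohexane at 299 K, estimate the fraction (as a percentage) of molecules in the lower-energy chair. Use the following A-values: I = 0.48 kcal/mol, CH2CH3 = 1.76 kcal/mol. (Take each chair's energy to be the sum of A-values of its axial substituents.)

C1 and C3 have the same parity, so for the cis isomer the two substituents are e,e in one chair and a,a in the other.
Chair I (iodo axial, ethyl axial): E = 2.24 kcal/mol; chair II (iodo equatorial, ethyl equatorial): E = 0.00 kcal/mol.
ΔG = 2.24 kcal/mol between the two chairs.
K = exp(ΔG/RT) with R = 1.987×10⁻³ kcal mol⁻¹ K⁻¹ and T = 299 K gives K ≈ 43.4.
Fraction in the lower-energy chair = K/(K+1) = 97.7%.

97.7%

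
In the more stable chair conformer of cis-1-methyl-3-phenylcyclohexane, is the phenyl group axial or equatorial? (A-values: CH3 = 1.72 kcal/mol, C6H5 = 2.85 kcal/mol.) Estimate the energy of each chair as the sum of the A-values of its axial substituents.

equatorial

C1 and C3 have the same parity, so for the cis isomer the two substituents are e,e in one chair and a,a in the other.
Chair I (methyl axial, phenyl axial): E = 4.57 kcal/mol.
Chair II (methyl equatorial, phenyl equatorial): E = 0.00 kcal/mol.
Chair II is the more stable (lower-energy) conformer, and in that chair the phenyl group is equatorial.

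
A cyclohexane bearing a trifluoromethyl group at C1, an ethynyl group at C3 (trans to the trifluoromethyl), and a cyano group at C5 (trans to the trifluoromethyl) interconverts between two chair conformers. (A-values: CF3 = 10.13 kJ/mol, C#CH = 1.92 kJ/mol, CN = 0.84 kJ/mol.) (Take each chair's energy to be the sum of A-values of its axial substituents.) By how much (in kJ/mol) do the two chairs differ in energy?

Chair I (trifluoromethyl axial, ethynyl equatorial, cyano equatorial): E = 10.13 kJ/mol.
Chair II (trifluoromethyl equatorial, ethynyl axial, cyano axial): E = 2.76 kJ/mol.
ΔE = 10.13 − 2.76 = 7.37 kJ/mol; chair II is more stable.

7.37 kJ/mol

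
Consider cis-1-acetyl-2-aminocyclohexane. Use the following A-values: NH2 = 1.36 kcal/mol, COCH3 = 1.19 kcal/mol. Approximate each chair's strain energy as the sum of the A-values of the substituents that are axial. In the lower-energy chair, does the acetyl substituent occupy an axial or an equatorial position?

C1 and C2 have opposite parity, so for the cis isomer the two substituents are one axial and one equatorial in each chair.
Chair I (amino axial, acetyl equatorial): E = 1.36 kcal/mol.
Chair II (amino equatorial, acetyl axial): E = 1.19 kcal/mol.
Chair II is the more stable (lower-energy) conformer, and in that chair the acetyl group is axial.

axial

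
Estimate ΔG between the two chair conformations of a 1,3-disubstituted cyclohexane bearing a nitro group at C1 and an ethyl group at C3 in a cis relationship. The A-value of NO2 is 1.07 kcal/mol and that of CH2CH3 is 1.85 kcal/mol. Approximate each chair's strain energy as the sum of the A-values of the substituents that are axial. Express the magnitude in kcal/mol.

2.92 kcal/mol

C1 and C3 have the same parity, so for the cis isomer the two substituents are e,e in one chair and a,a in the other.
Chair I (nitro axial, ethyl axial): E = 2.92 kcal/mol.
Chair II (nitro equatorial, ethyl equatorial): E = 0.00 kcal/mol.
ΔE = 2.92 − 0.00 = 2.92 kcal/mol; chair II is more stable.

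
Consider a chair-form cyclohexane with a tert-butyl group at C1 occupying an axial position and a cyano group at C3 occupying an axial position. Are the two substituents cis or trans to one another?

C1 and C3 have the same parity, so their axial bonds point in the same direction.
With same-parity carbons, two substituents on the same face are both axial or both equatorial; opposite faces give one of each.
Here the groups are axial/axial → same face → cis.

cis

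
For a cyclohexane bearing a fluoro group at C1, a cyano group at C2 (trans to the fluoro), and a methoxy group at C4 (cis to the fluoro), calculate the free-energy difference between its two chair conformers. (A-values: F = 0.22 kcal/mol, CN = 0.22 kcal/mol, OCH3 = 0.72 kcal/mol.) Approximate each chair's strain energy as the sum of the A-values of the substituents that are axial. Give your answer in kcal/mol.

Chair I (fluoro axial, cyano axial, methoxy equatorial): E = 0.44 kcal/mol.
Chair II (fluoro equatorial, cyano equatorial, methoxy axial): E = 0.72 kcal/mol.
ΔE = 0.72 − 0.44 = 0.28 kcal/mol; chair I is more stable.

0.28 kcal/mol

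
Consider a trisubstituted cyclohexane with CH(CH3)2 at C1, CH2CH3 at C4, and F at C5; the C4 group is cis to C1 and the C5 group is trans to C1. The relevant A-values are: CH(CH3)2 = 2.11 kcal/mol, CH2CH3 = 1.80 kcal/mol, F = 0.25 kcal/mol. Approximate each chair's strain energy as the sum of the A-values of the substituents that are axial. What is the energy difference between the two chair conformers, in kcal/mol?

Chair I (isopropyl axial, ethyl equatorial, fluoro equatorial): E = 2.11 kcal/mol.
Chair II (isopropyl equatorial, ethyl axial, fluoro axial): E = 2.05 kcal/mol.
ΔE = 2.11 − 2.05 = 0.06 kcal/mol; chair II is more stable.

0.06 kcal/mol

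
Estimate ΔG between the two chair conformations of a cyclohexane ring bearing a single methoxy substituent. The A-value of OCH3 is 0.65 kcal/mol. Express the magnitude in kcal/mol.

0.65 kcal/mol

A monosubstituted cyclohexane has one chair with the methoxy group axial (E = A = 0.65 kcal/mol) and one with it equatorial (E = 0).
ΔE = 0.65 − 0 = 0.65 kcal/mol.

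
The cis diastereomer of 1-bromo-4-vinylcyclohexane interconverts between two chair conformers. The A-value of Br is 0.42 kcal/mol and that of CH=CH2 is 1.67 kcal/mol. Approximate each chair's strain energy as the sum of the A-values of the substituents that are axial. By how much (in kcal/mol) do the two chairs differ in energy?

C1 and C4 have opposite parity, so for the cis isomer the two substituents are one axial and one equatorial in each chair.
Chair I (bromo axial, vinyl equatorial): E = 0.42 kcal/mol.
Chair II (bromo equatorial, vinyl axial): E = 1.67 kcal/mol.
ΔE = 1.67 − 0.42 = 1.25 kcal/mol; chair I is more stable.

1.25 kcal/mol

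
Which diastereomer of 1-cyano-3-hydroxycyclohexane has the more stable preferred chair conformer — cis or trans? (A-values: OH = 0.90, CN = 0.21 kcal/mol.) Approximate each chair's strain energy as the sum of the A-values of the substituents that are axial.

cis

At 1,3 positions (parity same): cis → (e,e or a,a); trans → (a,e or e,a).
Best chair for cis: E = 0.00 kcal/mol; best chair for trans: E = 0.21 kcal/mol.
The cis isomer is lower by 0.21 kcal/mol.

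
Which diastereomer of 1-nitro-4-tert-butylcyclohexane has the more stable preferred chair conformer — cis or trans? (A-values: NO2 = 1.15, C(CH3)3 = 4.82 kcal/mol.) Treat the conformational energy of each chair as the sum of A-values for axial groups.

trans

At 1,4 positions (parity opposite): cis → (a,e or e,a); trans → (e,e or a,a).
Best chair for cis: E = 1.15 kcal/mol; best chair for trans: E = 0.00 kcal/mol.
The trans isomer is lower by 1.15 kcal/mol.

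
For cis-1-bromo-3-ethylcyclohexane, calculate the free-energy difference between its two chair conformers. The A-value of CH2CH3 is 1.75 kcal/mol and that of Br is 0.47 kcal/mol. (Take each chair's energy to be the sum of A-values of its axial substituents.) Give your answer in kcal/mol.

C1 and C3 have the same parity, so for the cis isomer the two substituents are e,e in one chair and a,a in the other.
Chair I (ethyl axial, bromo axial): E = 2.22 kcal/mol.
Chair II (ethyl equatorial, bromo equatorial): E = 0.00 kcal/mol.
ΔE = 2.22 − 0.00 = 2.22 kcal/mol; chair II is more stable.

2.22 kcal/mol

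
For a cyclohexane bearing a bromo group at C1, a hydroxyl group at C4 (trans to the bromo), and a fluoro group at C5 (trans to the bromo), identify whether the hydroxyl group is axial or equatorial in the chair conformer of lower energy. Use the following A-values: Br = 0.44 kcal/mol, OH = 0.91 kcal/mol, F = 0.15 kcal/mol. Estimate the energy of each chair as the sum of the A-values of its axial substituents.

Chair I (bromo axial, hydroxyl axial, fluoro equatorial): E = 1.35 kcal/mol.
Chair II (bromo equatorial, hydroxyl equatorial, fluoro axial): E = 0.15 kcal/mol.
Chair II is the more stable (lower-energy) conformer, and in that chair the hydroxyl group is equatorial.

equatorial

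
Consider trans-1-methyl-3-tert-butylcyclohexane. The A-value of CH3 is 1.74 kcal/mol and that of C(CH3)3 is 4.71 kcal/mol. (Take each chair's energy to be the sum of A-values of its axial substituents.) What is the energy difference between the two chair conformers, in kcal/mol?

C1 and C3 have the same parity, so for the trans isomer the two substituents are one axial and one equatorial in each chair.
Chair I (methyl axial, tert-butyl equatorial): E = 1.74 kcal/mol.
Chair II (methyl equatorial, tert-butyl axial): E = 4.71 kcal/mol.
ΔE = 4.71 − 1.74 = 2.97 kcal/mol; chair I is more stable.

2.97 kcal/mol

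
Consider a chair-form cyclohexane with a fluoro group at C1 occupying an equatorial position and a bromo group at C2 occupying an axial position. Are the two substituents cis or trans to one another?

C1 and C2 have opposite parity, so their axial bonds point in opposite directions.
With opposite-parity carbons, two substituents on the same face are one axial and one equatorial; opposite faces give both axial or both equatorial.
Here the groups are equatorial/axial → same face → cis.

cis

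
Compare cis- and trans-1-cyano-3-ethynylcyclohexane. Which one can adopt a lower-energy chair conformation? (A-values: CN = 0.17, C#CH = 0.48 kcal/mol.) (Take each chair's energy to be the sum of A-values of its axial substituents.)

At 1,3 positions (parity same): cis → (e,e or a,a); trans → (a,e or e,a).
Best chair for cis: E = 0.00 kcal/mol; best chair for trans: E = 0.17 kcal/mol.
The cis isomer is lower by 0.17 kcal/mol.

cis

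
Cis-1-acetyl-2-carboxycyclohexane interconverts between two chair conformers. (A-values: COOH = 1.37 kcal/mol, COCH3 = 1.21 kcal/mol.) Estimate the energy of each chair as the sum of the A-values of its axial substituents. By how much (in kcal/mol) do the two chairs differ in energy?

C1 and C2 have opposite parity, so for the cis isomer the two substituents are one axial and one equatorial in each chair.
Chair I (carboxyl axial, acetyl equatorial): E = 1.37 kcal/mol.
Chair II (carboxyl equatorial, acetyl axial): E = 1.21 kcal/mol.
ΔE = 1.37 − 1.21 = 0.16 kcal/mol; chair II is more stable.

0.16 kcal/mol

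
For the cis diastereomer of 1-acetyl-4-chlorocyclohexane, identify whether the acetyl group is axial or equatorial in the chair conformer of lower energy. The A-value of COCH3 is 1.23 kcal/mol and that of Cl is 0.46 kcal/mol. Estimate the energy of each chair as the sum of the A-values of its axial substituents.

equatorial

C1 and C4 have opposite parity, so for the cis isomer the two substituents are one axial and one equatorial in each chair.
Chair I (acetyl axial, chloro equatorial): E = 1.23 kcal/mol.
Chair II (acetyl equatorial, chloro axial): E = 0.46 kcal/mol.
Chair II is the more stable (lower-energy) conformer, and in that chair the acetyl group is equatorial.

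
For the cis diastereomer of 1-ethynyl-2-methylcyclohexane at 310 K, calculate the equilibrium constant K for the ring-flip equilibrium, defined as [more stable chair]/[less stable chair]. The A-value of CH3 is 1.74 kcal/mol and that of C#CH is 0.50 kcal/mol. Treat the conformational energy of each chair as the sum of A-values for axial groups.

C1 and C2 have opposite parity, so for the cis isomer the two substituents are one axial and one equatorial in each chair.
Chair I (methyl axial, ethynyl equatorial): E = 1.74 kcal/mol; chair II (methyl equatorial, ethynyl axial): E = 0.50 kcal/mol.
ΔG = 1.24 kcal/mol between the two chairs.
K = exp(ΔG/RT) with R = 1.987×10⁻³ kcal mol⁻¹ K⁻¹ and T = 310 K gives K ≈ 7.49.

K ≈ 7.49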